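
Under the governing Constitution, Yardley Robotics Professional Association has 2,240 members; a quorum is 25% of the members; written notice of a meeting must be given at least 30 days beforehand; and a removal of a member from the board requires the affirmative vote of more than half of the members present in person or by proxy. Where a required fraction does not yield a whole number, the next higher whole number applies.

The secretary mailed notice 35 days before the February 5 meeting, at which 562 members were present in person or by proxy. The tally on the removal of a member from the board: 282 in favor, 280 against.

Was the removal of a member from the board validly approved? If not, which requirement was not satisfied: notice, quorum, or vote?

Valid — all requirements satisfied.

Notice: 35 days given; 30 required. Satisfied.
Quorum: 25% of 2,240 = 560; 562 present. Satisfied.
Vote: requires a majority of those present (562); a majority of 562 is 282, so 282 needed; 282 in favor. Satisfied.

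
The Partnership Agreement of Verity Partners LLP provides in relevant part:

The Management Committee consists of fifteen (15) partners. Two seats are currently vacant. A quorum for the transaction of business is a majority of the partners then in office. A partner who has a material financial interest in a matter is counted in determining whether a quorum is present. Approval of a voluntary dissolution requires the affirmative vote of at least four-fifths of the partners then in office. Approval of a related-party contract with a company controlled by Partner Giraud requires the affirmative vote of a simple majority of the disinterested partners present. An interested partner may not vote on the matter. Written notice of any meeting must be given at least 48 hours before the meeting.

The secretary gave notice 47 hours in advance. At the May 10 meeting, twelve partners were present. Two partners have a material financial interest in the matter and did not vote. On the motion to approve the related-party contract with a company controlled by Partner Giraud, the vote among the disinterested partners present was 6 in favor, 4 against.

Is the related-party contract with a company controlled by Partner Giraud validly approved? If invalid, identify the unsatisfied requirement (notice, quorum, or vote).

Notice: 47 hours given; 48 required (47 < 48). Not satisfied.
Quorum: 12 present (interested partners count toward quorum); quorum is 7. Satisfied.
Vote: the related-party contract with a company controlled by Partner Giraud requires a majority of the disinterested partners present (12 − 2 = 10). A majority of 10 is 6, so 6 affirmative votes are needed; 6 voted in favor. Satisfied.

Invalid — notice requirement not satisfied.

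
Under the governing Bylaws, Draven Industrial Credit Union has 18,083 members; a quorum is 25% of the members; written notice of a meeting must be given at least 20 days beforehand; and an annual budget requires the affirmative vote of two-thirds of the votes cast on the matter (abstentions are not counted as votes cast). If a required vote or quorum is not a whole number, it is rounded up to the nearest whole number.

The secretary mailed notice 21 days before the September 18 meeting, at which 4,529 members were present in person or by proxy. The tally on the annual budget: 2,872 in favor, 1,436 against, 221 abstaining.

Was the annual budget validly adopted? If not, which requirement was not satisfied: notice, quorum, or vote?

Valid — all requirements satisfied.

Notice: 21 days given; 20 required. Satisfied.
Quorum: 25% of 18,083 = 4,520.75, rounded up to 4,521; 4,529 present. Satisfied.
Vote: requires two-thirds of the votes cast (4,529 − 221 abstaining = 4,308); 2/3 of 4308 = 2872, so 2,872 needed; 2,872 in favor. Satisfied.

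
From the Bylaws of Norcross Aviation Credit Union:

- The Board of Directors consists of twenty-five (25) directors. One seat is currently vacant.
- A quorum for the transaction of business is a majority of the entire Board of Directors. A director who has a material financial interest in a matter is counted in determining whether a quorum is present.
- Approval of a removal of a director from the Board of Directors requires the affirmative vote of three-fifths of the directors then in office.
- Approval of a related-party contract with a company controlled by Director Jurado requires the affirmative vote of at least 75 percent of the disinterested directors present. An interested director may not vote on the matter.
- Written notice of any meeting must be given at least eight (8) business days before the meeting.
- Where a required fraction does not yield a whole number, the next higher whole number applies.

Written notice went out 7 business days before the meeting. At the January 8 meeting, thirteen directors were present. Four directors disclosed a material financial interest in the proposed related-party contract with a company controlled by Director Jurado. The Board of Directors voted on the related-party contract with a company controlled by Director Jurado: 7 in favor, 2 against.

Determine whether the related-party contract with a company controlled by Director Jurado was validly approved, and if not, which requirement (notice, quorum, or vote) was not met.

Notice: 7 business days given; 8 required (7 < 8). Not satisfied.
Quorum: 13 present (interested directors count toward quorum); quorum is 13. Satisfied.
Vote: the related-party contract with a company controlled by Director Jurado requires three-fourths of the disinterested directors present (13 − 4 = 9). 3/4 of 9 = 6.75, rounded up to 7, so 7 affirmative votes are needed; 7 voted in favor. Satisfied.

Invalid — notice requirement not satisfied.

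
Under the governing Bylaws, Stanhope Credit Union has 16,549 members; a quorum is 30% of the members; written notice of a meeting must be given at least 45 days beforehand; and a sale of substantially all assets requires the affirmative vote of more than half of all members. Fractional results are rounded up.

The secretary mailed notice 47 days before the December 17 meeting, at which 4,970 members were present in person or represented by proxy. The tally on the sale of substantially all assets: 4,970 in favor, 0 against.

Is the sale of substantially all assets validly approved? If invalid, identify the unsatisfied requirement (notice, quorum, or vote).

Invalid — vote requirement not satisfied.

Notice: 47 days given; 45 required. Satisfied.
Quorum: 30% of 16,549 = 4,964.70, rounded up to 4,965; 4,970 present. Satisfied.
Vote: requires a majority of all members (16,549); a majority of 16549 is 8275, so 8,275 needed; 4,970 in favor. Not satisfied.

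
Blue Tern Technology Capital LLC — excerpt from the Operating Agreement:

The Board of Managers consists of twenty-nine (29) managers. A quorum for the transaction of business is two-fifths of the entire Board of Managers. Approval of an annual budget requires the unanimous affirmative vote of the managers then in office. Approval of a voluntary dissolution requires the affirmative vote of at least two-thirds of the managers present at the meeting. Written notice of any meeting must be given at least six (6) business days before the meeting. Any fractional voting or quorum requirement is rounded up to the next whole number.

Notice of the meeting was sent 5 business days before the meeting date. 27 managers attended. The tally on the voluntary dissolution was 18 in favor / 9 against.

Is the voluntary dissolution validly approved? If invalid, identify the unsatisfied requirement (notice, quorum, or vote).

Invalid — notice requirement not satisfied.

Notice: 5 business days given; 6 required (5 < 6). Not satisfied.
Quorum: 27 present; quorum is 12. Satisfied.
Vote: the voluntary dissolution requires two-thirds of the managers present (27). 2/3 of 27 = 18, so 18 affirmative votes are needed; 18 voted in favor. Satisfied.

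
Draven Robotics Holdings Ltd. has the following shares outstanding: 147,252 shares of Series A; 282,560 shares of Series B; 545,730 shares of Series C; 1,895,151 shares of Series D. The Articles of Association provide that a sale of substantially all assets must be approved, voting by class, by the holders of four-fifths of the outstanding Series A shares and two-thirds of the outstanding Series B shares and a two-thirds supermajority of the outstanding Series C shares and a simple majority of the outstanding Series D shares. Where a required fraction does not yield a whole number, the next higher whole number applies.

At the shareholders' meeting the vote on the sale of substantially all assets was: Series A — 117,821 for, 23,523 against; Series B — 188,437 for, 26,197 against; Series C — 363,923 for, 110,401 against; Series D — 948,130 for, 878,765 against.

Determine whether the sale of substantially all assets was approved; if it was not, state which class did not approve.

Approved — every class gave the required vote.

Series A: 4/5 of 147252 = 117801.60, rounded up to 117802; 117,802 required, 117,821 in favor — approved.
Series B: 2/3 of 282560 = 188373.33, rounded up to 188374; 188,374 required, 188,437 in favor — approved.
Series C: 2/3 of 545730 = 363820; 363,820 required, 363,923 in favor — approved.
Series D: a majority of 1895151 is 947576; 947,576 required, 948,130 in favor — approved.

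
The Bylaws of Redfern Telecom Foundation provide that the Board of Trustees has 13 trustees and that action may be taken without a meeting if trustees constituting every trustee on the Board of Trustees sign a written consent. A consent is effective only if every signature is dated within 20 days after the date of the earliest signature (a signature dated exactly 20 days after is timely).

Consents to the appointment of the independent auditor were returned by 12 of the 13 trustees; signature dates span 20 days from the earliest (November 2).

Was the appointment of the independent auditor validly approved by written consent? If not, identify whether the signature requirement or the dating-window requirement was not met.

Signatures required: all of 13 — unanimous means all 13, so 13 needed; 12 signed. Insufficient.
Dating window: the latest signature is 20 days after the earliest; the limit is 20 days. Within the window.

Not effective — insufficient signatures.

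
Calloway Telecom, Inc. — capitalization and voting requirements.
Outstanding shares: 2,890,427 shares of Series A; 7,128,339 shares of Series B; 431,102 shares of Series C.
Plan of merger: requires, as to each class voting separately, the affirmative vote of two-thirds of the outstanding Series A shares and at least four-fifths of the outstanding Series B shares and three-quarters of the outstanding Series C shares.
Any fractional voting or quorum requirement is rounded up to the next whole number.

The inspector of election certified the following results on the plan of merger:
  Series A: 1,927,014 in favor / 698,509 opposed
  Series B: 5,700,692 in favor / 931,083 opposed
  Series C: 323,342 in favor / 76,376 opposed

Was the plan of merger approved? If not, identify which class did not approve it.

Not approved — the Series B shares did not give the required vote.

Series A: 2/3 of 2890427 = 1926951.33, rounded up to 1926952; 1,926,952 required, 1,927,014 in favor — approved.
Series B: 4/5 of 7128339 = 5702671.20, rounded up to 5702672; 5,702,672 required, 5,700,692 in favor — not approved.
Series C: 3/4 of 431102 = 323326.50, rounded up to 323327; 323,327 required, 323,342 in favor — approved.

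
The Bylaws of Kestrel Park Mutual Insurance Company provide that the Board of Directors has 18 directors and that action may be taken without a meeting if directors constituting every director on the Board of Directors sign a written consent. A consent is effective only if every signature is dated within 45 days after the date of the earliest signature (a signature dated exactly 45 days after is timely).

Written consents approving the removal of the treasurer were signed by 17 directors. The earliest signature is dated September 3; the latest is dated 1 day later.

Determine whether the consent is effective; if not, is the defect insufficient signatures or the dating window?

Not effective — insufficient signatures.

Signatures required: the unanimous vote of 18 — unanimous means all 18, so 18 needed; 17 signed. Insufficient.
Dating window: the latest signature is 1 day after the earliest; the limit is 45 days. Within the window.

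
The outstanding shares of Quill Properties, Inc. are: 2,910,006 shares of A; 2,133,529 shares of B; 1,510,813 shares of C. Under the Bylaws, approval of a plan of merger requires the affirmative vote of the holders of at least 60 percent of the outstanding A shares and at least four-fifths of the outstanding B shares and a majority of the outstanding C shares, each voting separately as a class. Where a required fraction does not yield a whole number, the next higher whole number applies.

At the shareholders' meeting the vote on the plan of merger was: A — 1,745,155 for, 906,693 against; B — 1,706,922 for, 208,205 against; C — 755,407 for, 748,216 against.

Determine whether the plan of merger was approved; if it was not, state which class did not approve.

Not approved — the A shares did not give the required vote.

A: 3/5 of 2910006 = 1746003.60, rounded up to 1746004; 1,746,004 required, 1,745,155 in favor — not approved.
B: 4/5 of 2133529 = 1706823.20, rounded up to 1706824; 1,706,824 required, 1,706,922 in favor — approved.
C: a majority of 1510813 is 755407; 755,407 required, 755,407 in favor — approved.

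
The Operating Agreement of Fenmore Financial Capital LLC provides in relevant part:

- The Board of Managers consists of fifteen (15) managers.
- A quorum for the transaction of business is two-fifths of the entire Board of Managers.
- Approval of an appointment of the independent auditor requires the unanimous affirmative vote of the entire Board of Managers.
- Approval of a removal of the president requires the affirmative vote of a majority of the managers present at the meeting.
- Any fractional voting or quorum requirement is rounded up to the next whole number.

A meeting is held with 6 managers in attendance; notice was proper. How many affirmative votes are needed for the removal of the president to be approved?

4

The removal of the president requires a majority of the managers present (6).
A majority of 6 is 4.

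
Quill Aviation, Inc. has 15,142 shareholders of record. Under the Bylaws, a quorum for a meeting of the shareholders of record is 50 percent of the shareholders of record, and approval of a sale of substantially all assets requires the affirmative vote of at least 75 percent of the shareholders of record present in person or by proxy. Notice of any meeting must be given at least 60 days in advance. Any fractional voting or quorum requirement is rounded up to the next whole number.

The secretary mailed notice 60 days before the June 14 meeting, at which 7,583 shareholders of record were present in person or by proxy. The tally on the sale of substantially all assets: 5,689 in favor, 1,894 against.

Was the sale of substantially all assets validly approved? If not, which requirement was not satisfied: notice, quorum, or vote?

Valid — all requirements satisfied.

Notice: 60 days given; 60 required. Satisfied.
Quorum: 50% of 15,142 = 7,571; 7,583 present. Satisfied.
Vote: requires three-fourths of those present (7,583); 3/4 of 7583 = 5687.25, rounded up to 5688, so 5,688 needed; 5,689 in favor. Satisfied.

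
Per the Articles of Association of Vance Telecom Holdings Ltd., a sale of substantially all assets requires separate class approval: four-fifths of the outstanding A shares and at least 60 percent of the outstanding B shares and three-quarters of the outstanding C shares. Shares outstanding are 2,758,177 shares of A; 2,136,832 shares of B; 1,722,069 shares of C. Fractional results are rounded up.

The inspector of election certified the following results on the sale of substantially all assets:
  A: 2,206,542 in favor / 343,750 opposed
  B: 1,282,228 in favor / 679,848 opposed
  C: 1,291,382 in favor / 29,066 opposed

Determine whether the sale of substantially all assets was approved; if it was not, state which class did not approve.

Not approved — the C shares did not give the required vote.

A: 4/5 of 2758177 = 2206541.60, rounded up to 2206542; 2,206,542 required, 2,206,542 in favor — approved.
B: 3/5 of 2136832 = 1282099.20, rounded up to 1282100; 1,282,100 required, 1,282,228 in favor — approved.
C: 3/4 of 1722069 = 1291551.75, rounded up to 1291552; 1,291,552 required, 1,291,382 in favor — not approved.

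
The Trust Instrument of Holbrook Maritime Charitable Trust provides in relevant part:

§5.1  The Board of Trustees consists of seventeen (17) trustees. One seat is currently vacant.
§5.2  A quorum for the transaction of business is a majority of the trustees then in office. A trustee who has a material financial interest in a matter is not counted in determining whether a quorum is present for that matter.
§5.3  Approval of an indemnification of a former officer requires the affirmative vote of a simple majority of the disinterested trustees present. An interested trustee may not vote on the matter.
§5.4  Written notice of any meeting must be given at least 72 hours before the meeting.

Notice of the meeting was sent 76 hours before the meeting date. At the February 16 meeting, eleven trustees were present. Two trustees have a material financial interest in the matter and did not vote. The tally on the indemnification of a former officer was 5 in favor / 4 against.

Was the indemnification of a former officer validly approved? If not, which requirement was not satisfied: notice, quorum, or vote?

Valid — all requirements satisfied.

Notice: 76 hours given; 72 required (76 ≥ 72). Satisfied.
Quorum: 11 present, but the 2 interested trustees do not count, leaving 9. Quorum is 9. Satisfied.
Vote: the indemnification of a former officer requires a majority of the disinterested trustees present (11 − 2 = 9). A majority of 9 is 5, so 5 affirmative votes are needed; 5 voted in favor. Satisfied.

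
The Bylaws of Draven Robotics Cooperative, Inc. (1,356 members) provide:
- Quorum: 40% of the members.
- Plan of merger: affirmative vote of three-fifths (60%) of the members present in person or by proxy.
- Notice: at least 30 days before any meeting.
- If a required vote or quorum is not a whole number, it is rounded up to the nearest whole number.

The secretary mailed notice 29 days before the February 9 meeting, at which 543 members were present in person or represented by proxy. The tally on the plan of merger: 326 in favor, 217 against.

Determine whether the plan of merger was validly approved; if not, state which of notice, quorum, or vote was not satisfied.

Notice: 29 days given; 30 required. Not satisfied.
Quorum: 40% of 1,356 = 542.40, rounded up to 543; 543 present. Satisfied.
Vote: requires three-fifths of those present (543); 3/5 of 543 = 325.80, rounded up to 326, so 326 needed; 326 in favor. Satisfied.

Invalid — notice requirement not satisfied.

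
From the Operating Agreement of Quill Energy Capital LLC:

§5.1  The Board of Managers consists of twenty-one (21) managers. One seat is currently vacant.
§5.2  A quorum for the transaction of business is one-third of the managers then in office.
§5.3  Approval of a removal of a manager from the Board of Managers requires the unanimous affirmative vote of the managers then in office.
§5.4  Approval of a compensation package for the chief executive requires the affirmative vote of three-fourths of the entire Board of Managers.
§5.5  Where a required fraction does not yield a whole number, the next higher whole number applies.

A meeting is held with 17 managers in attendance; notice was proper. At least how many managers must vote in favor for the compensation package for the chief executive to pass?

16

The compensation package for the chief executive requires three-fourths of the entire Board of Managers (21).
3/4 of 21 = 15.75, rounded up to 16.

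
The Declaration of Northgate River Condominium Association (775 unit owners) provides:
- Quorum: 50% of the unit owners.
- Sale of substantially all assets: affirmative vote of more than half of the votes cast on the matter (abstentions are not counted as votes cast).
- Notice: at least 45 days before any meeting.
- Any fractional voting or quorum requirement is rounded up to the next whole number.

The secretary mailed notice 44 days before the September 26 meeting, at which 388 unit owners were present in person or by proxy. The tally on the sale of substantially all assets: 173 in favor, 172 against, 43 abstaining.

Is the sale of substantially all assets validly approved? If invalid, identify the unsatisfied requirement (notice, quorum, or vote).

Notice: 44 days given; 45 required. Not satisfied.
Quorum: 50% of 775 = 387.50, rounded up to 388; 388 present. Satisfied.
Vote: requires a majority of the votes cast (388 − 43 abstaining = 345); a majority of 345 is 173, so 173 needed; 173 in favor. Satisfied.

Invalid — notice requirement not satisfied.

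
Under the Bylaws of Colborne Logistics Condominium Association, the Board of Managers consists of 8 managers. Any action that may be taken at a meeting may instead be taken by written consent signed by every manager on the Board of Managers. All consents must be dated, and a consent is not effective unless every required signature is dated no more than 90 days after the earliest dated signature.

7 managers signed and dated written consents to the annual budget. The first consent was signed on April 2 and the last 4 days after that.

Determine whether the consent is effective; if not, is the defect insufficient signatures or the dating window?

Signatures required: all of 8 — unanimous means all 8, so 8 needed; 7 signed. Insufficient.
Dating window: the latest signature is 4 days after the earliest; the limit is 90 days. Within the window.

Not effective — insufficient signatures.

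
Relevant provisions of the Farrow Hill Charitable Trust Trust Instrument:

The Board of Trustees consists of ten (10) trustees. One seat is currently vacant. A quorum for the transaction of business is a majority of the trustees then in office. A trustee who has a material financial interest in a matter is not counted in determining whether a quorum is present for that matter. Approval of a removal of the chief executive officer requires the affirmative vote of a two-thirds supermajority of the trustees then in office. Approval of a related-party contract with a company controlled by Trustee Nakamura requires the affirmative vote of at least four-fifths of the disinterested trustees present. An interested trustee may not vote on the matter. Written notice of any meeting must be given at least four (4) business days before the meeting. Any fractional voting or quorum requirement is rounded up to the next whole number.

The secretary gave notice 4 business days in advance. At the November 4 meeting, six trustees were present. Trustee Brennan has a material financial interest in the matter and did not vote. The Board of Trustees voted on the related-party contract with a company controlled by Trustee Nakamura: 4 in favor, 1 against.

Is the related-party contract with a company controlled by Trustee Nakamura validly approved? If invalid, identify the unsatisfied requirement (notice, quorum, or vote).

Valid — all requirements satisfied.

Notice: 4 business days given; 4 required (4 ≥ 4). Satisfied.
Quorum: 6 present, but the 1 interested trustee does not count, leaving 5. Quorum is 5. Satisfied.
Vote: the related-party contract with a company controlled by Trustee Nakamura requires four-fifths of the disinterested trustees present (6 − 1 = 5). 4/5 of 5 = 4, so 4 affirmative votes are needed; 4 voted in favor. Satisfied.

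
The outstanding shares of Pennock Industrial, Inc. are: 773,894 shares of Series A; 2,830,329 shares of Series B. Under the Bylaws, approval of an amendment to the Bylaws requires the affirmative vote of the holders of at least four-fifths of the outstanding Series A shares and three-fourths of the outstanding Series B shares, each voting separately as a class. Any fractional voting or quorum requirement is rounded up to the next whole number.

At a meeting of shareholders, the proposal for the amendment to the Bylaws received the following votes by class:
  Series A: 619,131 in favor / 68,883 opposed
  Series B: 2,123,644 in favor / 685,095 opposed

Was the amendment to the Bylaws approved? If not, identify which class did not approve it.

Series A: 4/5 of 773894 = 619115.20, rounded up to 619116; 619,116 required, 619,131 in favor — approved.
Series B: 3/4 of 2830329 = 2122746.75, rounded up to 2122747; 2,122,747 required, 2,123,644 in favor — approved.

Approved — every class gave the required vote.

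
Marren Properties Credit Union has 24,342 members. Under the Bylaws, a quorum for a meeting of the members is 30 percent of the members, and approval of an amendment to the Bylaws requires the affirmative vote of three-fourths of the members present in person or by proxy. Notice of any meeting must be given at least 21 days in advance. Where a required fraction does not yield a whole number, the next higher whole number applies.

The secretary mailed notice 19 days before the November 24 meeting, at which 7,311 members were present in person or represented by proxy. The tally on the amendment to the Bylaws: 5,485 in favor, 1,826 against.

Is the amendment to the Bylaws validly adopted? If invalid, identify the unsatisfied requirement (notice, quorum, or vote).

Notice: 19 days given; 21 required. Not satisfied.
Quorum: 30% of 24,342 = 7,302.60, rounded up to 7,303; 7,311 present. Satisfied.
Vote: requires three-fourths of those present (7,311); 3/4 of 7311 = 5483.25, rounded up to 5484, so 5,484 needed; 5,485 in favor. Satisfied.

Invalid — notice requirement not satisfied.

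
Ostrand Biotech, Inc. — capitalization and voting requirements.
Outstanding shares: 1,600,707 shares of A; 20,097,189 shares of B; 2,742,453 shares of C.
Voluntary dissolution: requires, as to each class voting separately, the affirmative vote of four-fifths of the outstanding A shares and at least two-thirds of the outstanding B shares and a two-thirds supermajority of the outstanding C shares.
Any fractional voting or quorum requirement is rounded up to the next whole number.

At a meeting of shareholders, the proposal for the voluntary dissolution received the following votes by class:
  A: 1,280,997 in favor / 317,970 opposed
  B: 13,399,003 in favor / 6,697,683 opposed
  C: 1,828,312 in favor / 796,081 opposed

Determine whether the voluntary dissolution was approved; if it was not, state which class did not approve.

Approved — every class gave the required vote.

A: 4/5 of 1600707 = 1280565.60, rounded up to 1280566; 1,280,566 required, 1,280,997 in favor — approved.
B: 2/3 of 20097189 = 13398126; 13,398,126 required, 13,399,003 in favor — approved.
C: 2/3 of 2742453 = 1828302; 1,828,302 required, 1,828,312 in favor — approved.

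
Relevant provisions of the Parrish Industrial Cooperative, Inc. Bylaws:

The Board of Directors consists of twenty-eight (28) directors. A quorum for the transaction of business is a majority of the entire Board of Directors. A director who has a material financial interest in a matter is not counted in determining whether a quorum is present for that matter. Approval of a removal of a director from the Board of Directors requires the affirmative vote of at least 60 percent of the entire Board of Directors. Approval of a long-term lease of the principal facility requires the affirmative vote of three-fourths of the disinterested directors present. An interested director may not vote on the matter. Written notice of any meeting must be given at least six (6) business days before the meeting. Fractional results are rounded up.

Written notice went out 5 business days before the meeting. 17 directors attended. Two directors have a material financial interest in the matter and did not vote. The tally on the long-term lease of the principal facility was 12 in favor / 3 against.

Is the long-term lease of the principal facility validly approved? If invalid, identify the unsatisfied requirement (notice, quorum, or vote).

Notice: 5 business days given; 6 required (5 < 6). Not satisfied.
Quorum: 17 present, but the 2 interested directors do not count, leaving 15. Quorum is 15. Satisfied.
Vote: the long-term lease of the principal facility requires three-fourths of the disinterested directors present (17 − 2 = 15). 3/4 of 15 = 11.25, rounded up to 12, so 12 affirmative votes are needed; 12 voted in favor. Satisfied.

Invalid — notice requirement not satisfied.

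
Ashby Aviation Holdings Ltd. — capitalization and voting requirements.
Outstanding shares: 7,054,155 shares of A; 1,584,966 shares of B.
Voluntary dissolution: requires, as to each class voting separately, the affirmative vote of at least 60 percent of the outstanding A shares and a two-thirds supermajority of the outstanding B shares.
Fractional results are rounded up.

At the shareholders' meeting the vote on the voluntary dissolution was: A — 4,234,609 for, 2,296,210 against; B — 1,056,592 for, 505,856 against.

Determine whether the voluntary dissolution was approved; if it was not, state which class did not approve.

A: 3/5 of 7054155 = 4232493; 4,232,493 required, 4,234,609 in favor — approved.
B: 2/3 of 1584966 = 1056644; 1,056,644 required, 1,056,592 in favor — not approved.

Not approved — the B shares did not give the required vote.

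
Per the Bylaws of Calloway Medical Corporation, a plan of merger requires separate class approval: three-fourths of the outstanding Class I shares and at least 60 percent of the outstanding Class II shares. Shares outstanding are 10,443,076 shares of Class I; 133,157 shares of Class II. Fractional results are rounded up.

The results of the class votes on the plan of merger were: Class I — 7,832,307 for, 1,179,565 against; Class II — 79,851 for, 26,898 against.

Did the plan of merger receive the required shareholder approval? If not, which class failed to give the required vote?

Class I: 3/4 of 10443076 = 7832307; 7,832,307 required, 7,832,307 in favor — approved.
Class II: 3/5 of 133157 = 79894.20, rounded up to 79895; 79,895 required, 79,851 in favor — not approved.

Not approved — the Class II shares did not give the required vote.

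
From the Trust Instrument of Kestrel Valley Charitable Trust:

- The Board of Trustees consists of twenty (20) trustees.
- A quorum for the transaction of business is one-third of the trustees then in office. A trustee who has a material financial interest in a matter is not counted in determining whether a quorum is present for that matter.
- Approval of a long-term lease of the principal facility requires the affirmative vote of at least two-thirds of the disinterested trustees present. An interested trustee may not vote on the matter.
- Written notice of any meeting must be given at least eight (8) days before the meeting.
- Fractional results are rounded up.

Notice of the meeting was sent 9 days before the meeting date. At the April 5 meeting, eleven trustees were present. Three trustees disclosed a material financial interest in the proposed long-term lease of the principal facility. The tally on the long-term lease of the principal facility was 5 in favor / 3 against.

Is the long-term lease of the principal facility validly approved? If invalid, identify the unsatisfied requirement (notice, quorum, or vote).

Invalid — vote requirement not satisfied.

Notice: 9 days given; 8 required (9 ≥ 8). Satisfied.
Quorum: 11 present, but the 3 interested trustees do not count, leaving 8. Quorum is 7. Satisfied.
Vote: the long-term lease of the principal facility requires two-thirds of the disinterested trustees present (11 − 3 = 8). 2/3 of 8 = 5.33, rounded up to 6, so 6 affirmative votes are needed; 5 voted in favor. Not satisfied.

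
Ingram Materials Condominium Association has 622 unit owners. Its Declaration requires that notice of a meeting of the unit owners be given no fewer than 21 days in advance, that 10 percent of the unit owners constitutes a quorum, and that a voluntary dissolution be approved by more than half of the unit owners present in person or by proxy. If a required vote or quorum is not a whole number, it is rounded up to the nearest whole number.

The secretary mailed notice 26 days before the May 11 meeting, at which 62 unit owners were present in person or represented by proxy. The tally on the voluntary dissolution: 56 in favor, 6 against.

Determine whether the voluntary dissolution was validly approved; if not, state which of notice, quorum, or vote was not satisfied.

Invalid — quorum requirement not satisfied.

Notice: 26 days given; 21 required. Satisfied.
Quorum: 10% of 622 = 62.20, rounded up to 63; 62 present. Not satisfied.
Vote: requires a majority of those present (62); a majority of 62 is 32, so 32 needed; 56 in favor. Satisfied.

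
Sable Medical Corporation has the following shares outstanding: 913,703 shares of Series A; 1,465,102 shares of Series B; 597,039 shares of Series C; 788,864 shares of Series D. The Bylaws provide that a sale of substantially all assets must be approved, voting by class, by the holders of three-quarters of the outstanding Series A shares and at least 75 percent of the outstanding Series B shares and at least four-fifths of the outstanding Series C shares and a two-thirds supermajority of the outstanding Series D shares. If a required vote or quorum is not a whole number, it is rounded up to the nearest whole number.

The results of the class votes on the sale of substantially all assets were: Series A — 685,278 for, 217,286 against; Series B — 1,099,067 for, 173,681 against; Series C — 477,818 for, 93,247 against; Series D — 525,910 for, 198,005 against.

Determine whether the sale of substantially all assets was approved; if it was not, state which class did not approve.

Series A: 3/4 of 913703 = 685277.25, rounded up to 685278; 685,278 required, 685,278 in favor — approved.
Series B: 3/4 of 1465102 = 1098826.50, rounded up to 1098827; 1,098,827 required, 1,099,067 in favor — approved.
Series C: 4/5 of 597039 = 477631.20, rounded up to 477632; 477,632 required, 477,818 in favor — approved.
Series D: 2/3 of 788864 = 525909.33, rounded up to 525910; 525,910 required, 525,910 in favor — approved.

Approved — every class gave the required vote.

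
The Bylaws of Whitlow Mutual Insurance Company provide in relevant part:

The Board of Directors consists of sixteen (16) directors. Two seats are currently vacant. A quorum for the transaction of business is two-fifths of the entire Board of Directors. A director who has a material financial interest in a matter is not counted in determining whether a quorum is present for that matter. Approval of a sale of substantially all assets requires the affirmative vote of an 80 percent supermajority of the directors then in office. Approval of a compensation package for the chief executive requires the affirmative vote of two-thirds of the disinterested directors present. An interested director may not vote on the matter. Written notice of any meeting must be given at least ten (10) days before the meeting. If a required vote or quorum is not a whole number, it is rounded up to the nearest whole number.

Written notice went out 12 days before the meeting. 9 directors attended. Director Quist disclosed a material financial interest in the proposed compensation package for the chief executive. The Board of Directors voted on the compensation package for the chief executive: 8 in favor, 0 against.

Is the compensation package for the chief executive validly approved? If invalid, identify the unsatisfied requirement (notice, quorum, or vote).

Valid — all requirements satisfied.

Notice: 12 days given; 10 required (12 ≥ 10). Satisfied.
Quorum: 9 present, but the 1 interested director does not count, leaving 8. Quorum is 7. Satisfied.
Vote: the compensation package for the chief executive requires two-thirds of the disinterested directors present (9 − 1 = 8). 2/3 of 8 = 5.33, rounded up to 6, so 6 affirmative votes are needed; 8 voted in favor. Satisfied.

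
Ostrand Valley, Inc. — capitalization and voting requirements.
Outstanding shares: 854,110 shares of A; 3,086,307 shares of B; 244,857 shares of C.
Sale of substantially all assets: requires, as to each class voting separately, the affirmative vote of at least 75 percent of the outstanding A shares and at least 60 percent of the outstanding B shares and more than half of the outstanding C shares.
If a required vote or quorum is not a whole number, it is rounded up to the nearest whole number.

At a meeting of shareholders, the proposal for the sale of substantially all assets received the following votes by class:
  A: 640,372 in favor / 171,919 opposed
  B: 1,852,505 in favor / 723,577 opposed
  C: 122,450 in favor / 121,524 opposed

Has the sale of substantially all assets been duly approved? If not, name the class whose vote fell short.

Not approved — the A shares did not give the required vote.

A: 3/4 of 854110 = 640582.50, rounded up to 640583; 640,583 required, 640,372 in favor — not approved.
B: 3/5 of 3086307 = 1851784.20, rounded up to 1851785; 1,851,785 required, 1,852,505 in favor — approved.
C: a majority of 244857 is 122429; 122,429 required, 122,450 in favor — approved.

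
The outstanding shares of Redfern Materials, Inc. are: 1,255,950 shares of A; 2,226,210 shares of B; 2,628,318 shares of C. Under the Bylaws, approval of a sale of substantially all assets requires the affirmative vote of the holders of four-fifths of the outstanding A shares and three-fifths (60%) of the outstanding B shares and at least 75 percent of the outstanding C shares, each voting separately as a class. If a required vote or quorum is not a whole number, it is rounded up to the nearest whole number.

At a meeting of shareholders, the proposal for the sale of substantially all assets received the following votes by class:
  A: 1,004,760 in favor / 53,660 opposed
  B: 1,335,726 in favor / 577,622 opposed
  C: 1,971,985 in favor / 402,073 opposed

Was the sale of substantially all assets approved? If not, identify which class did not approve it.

A: 4/5 of 1255950 = 1004760; 1,004,760 required, 1,004,760 in favor — approved.
B: 3/5 of 2226210 = 1335726; 1,335,726 required, 1,335,726 in favor — approved.
C: 3/4 of 2628318 = 1971238.50, rounded up to 1971239; 1,971,239 required, 1,971,985 in favor — approved.

Approved — every class gave the required vote.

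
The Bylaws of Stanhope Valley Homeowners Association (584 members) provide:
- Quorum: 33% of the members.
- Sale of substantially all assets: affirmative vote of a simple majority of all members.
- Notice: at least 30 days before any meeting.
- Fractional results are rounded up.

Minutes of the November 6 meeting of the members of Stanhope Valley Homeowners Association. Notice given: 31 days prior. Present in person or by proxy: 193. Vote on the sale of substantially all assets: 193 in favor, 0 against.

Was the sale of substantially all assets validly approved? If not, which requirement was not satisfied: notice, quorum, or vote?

Invalid — vote requirement not satisfied.

Notice: 31 days given; 30 required. Satisfied.
Quorum: 33% of 584 = 192.72, rounded up to 193; 193 present. Satisfied.
Vote: requires a majority of all members (584); a majority of 584 is 293, so 293 needed; 193 in favor. Not satisfied.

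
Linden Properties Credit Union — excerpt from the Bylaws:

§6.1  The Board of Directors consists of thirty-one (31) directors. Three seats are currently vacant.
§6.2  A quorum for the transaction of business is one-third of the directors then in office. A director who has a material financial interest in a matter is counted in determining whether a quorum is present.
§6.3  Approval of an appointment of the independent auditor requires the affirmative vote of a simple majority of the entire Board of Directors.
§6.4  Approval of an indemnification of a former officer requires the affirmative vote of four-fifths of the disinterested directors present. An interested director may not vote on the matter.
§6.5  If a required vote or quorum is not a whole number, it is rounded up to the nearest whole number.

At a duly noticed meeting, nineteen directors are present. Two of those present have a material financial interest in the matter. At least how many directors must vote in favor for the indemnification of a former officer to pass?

The indemnification of a former officer requires four-fifths of the disinterested directors present (19 − 2 = 17).
4/5 of 17 = 13.60, rounded up to 14.

14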